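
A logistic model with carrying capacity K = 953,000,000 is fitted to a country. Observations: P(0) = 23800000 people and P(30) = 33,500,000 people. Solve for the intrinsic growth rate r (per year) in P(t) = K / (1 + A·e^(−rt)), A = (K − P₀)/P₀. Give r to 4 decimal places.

r ≈ 0.0117 per year

A = (953000000 − 23800000)/23800000 = 39.04202
33500000 = 953000000/(1 + 39.04202·e^(−r·30)) → e^(−30r) = (28.44776 − 1)/39.04202 = 0.703031
r = −ln(0.703031)/30 = 0.35235/30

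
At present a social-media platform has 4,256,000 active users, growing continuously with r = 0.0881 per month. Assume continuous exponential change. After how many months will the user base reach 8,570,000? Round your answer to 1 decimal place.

8570000 = 4256000 · e^(0.0881·t)
t = ln(8570000/4256000) / 0.0881 = ln(2.01363) / 0.0881 = 0.69994 / 0.0881

t ≈ 7.9 months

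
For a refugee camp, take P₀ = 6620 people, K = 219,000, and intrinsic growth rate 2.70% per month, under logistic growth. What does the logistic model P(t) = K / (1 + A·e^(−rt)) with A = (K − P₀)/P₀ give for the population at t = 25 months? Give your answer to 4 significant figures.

A = (219000 − 6620)/6620 = 32.08157
P(25) = 219000 / (1 + 32.08157·e^(−0.027·25)) = 219000 / (1 + 32.08157·0.509156)
= 219000 / 17.33454 ≈ 12633.74

≈ 12,630 people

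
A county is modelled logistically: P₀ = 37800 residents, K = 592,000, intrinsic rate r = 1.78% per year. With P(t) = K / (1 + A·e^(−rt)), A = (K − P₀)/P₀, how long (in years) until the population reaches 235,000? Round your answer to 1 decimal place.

A = (592000 − 37800)/37800 = 14.66138
235000 = 592000/(1 + 14.66138·e^(−0.0178t)) → 1 + 14.66138·e^(−0.0178t) = 2.51915
e^(−0.0178t) = 0.103616 → t = ln(9.65105)/0.0178 = 2.26707/0.0178

t ≈ 127.4 years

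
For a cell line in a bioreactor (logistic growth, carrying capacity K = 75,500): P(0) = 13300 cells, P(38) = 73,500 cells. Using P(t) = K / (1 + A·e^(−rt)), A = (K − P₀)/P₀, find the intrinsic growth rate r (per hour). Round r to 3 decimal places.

r ≈ 0.135 per hour

A = (75500 − 13300)/13300 = 4.67669
73500 = 75500/(1 + 4.67669·e^(−r·38)) → e^(−38r) = (1.02721 − 1)/4.67669 = 0.005818
r = −ln(0.005818)/38 = 5.14673/38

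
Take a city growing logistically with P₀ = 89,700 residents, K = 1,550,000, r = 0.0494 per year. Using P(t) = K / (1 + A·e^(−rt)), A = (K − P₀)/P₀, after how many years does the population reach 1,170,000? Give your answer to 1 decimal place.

A = (1550000 − 89700)/89700 = 16.27982
1170000 = 1550000/(1 + 16.27982·e^(−0.0494t)) → 1 + 16.27982·e^(−0.0494t) = 1.32479
e^(−0.0494t) = 0.01995 → t = ln(50.12471)/0.0494 = 3.91451/0.0494

t ≈ 79.2 years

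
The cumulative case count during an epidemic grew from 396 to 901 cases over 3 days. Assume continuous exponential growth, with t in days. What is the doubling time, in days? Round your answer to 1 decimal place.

doubling time ≈ 2.5 days

r = ln(901/396) / 3 = ln(2.27525) / 3 ≈ 0.27403 per day
doubling time = ln 2 / |r| = 0.69315 / 0.27403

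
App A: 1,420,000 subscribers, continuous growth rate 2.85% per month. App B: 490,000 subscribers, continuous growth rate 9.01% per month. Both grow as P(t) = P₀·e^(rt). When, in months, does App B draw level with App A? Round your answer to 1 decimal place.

1420000·e^(0.0285t) = 490000·e^(0.0901t)
1420000/490000 = e^((0.0901 − 0.0285)t) → ln(2.89796) = 0.0616·t
t = 1.06401 / 0.0616

t ≈ 17.3 months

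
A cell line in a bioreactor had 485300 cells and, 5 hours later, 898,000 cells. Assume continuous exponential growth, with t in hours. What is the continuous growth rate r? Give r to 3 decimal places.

r ≈ 0.123 per hour

898000 = 485300 · e^(r·5)
e^(5r) = 898000/485300 = 1.8504
r = ln(1.8504) / 5 = 0.6154 / 5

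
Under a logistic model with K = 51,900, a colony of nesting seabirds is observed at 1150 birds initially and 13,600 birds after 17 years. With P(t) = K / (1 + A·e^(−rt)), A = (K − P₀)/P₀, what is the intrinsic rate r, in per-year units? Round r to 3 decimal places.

r ≈ 0.162 per year

A = (51900 − 1150)/1150 = 44.13043
13600 = 51900/(1 + 44.13043·e^(−r·17)) → e^(−17r) = (3.81618 − 1)/44.13043 = 0.063815
r = −ln(0.063815)/17 = 2.75177/17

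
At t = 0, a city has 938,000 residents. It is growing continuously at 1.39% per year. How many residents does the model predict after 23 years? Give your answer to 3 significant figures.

≈ 1,290,000 residents

P(23) = 938000 · e^(0.0139·23) = 938000 · e^(0.3197)
= 938000 · 1.37671 ≈ 1291358.38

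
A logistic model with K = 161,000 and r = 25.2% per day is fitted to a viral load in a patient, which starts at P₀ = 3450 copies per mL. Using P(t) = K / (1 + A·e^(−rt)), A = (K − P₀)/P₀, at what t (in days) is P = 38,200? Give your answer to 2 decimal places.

A = (161000 − 3450)/3450 = 45.66667
38200 = 161000/(1 + 45.66667·e^(−0.252t)) → 1 + 45.66667·e^(−0.252t) = 4.21466
e^(−0.252t) = 0.070394 → t = ln(14.20575)/0.252 = 2.65365/0.252

t ≈ 10.53 days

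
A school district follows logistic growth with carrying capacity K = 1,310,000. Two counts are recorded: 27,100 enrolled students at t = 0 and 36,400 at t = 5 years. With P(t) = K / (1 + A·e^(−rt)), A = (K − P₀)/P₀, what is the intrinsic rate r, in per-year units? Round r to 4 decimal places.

r ≈ 0.0605 per year

A = (1310000 − 27100)/27100 = 47.33948
36400 = 1310000/(1 + 47.33948·e^(−r·5)) → e^(−5r) = (35.98901 − 1)/47.33948 = 0.739108
r = −ln(0.739108)/5 = 0.30231/5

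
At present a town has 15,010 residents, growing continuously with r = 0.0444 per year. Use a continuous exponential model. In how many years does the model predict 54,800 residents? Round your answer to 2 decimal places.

54800 = 15010 · e^(0.0444·t)
t = ln(54800/15010) / 0.0444 = ln(3.6509) / 0.0444 = 1.29497 / 0.0444

t ≈ 29.17 years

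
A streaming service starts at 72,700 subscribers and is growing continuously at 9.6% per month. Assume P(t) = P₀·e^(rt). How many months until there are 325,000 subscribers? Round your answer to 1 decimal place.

325000 = 72700 · e^(0.096·t)
t = ln(325000/72700) / 0.096 = ln(4.47043) / 0.096 = 1.49748 / 0.096

t ≈ 15.6 months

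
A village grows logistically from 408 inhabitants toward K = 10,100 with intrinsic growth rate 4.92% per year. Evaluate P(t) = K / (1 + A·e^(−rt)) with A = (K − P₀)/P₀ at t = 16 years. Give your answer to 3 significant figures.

A = (10100 − 408)/408 = 23.7549
P(16) = 10100 / (1 + 23.7549·e^(−0.0492·16)) = 10100 / (1 + 23.7549·0.455117)
= 10100 / 11.81127 ≈ 855.12

≈ 855 inhabitants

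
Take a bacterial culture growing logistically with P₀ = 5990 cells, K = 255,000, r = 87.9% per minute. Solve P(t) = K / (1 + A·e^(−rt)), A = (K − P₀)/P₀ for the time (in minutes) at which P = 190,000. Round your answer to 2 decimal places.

A = (255000 − 5990)/5990 = 41.57095
190000 = 255000/(1 + 41.57095·e^(−0.879t)) → 1 + 41.57095·e^(−0.879t) = 1.34211
e^(−0.879t) = 0.008229 → t = ln(121.51509)/0.879 = 4.80004/0.879

t ≈ 5.46 minutes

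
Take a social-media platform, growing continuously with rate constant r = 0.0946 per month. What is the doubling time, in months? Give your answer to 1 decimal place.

doubling time ≈ 7.3 months

doubling time = ln(2) / |r| = 0.69315 / 0.0946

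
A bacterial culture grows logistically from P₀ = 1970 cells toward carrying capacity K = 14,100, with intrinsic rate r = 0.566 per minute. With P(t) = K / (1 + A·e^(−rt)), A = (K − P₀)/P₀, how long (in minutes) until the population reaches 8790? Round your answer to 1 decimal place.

t ≈ 4.1 minutes

A = (14100 − 1970)/1970 = 6.15736
8790 = 14100/(1 + 6.15736·e^(−0.566t)) → 1 + 6.15736·e^(−0.566t) = 1.6041
e^(−0.566t) = 0.09811 → t = ln(10.19269)/0.566 = 2.32167/0.566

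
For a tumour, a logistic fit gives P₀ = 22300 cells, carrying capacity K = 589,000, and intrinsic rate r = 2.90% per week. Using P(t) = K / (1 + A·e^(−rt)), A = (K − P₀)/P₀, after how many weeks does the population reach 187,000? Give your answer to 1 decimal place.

A = (589000 − 22300)/22300 = 25.41256
187000 = 589000/(1 + 25.41256·e^(−0.029t)) → 1 + 25.41256·e^(−0.029t) = 3.14973
e^(−0.029t) = 0.084593 → t = ln(11.82126)/0.029 = 2.4699/0.029

t ≈ 85.2 weeks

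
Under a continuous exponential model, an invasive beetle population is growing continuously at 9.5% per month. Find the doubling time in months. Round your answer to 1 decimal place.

doubling time ≈ 7.3 months

doubling time = ln(2) / |r| = 0.69315 / 0.095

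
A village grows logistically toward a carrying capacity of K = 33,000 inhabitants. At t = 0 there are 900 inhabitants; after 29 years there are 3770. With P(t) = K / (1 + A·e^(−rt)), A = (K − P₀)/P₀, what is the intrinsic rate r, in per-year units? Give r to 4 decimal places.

A = (33000 − 900)/900 = 35.66667
3770 = 33000/(1 + 35.66667·e^(−r·29)) → e^(−29r) = (8.75332 − 1)/35.66667 = 0.217383
r = −ln(0.217383)/29 = 1.5261/29

r ≈ 0.0526 per year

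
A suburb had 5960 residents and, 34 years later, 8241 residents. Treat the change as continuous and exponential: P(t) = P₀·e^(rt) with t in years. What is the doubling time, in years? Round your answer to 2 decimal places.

r = ln(8241/5960) / 34 = ln(1.38272) / 34 ≈ 0.009531 per year
doubling time = ln 2 / |r| = 0.69315 / 0.009531

doubling time ≈ 72.73 years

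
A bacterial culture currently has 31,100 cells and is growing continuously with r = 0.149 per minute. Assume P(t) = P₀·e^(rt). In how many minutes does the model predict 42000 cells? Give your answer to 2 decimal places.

t ≈ 2.02 minutes

42000 = 31100 · e^(0.149·t)
t = ln(42000/31100) / 0.149 = ln(1.35048) / 0.149 = 0.30046 / 0.149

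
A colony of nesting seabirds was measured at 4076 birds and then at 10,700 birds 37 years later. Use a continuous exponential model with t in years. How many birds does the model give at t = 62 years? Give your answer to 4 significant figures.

≈ 20,540 birds

r = ln(10700/4076) / 37 ≈ 0.026085 per year
P(62) = 4076 · e^(0.026085·62) = 4076 · 5.03917 ≈ 20539.65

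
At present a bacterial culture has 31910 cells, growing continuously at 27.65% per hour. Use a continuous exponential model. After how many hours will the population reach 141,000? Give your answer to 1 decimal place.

141000 = 31910 · e^(0.2765·t)
t = ln(141000/31910) / 0.2765 = ln(4.41868) / 0.2765 = 1.48584 / 0.2765

t ≈ 5.4 hours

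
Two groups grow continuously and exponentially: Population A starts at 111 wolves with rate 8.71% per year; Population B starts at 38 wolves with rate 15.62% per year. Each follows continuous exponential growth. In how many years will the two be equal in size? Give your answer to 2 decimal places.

t ≈ 15.51 years

111·e^(0.0871t) = 38·e^(0.1562t)
111/38 = e^((0.1562 − 0.0871)t) → ln(2.92105) = 0.0691·t
t = 1.07194 / 0.0691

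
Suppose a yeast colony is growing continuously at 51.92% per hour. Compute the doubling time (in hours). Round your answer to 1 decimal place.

doubling time ≈ 1.3 hours

doubling time = ln(2) / |r| = 0.69315 / 0.5192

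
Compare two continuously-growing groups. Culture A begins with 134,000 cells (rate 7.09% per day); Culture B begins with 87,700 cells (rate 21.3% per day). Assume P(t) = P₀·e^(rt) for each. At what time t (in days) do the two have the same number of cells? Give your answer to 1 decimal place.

t ≈ 3.0 days

134000·e^(0.0709t) = 87700·e^(0.213t)
134000/87700 = e^((0.213 − 0.0709)t) → ln(1.52794) = 0.1421·t
t = 0.42392 / 0.1421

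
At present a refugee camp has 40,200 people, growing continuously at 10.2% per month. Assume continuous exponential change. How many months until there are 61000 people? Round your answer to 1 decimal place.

t ≈ 4.1 months

61000 = 40200 · e^(0.102·t)
t = ln(61000/40200) / 0.102 = ln(1.51741) / 0.102 = 0.41701 / 0.102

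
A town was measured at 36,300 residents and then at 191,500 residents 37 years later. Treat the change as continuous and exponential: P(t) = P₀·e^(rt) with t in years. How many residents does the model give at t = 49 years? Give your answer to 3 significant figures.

r = ln(191500/36300) / 37 ≈ 0.044948 per year
P(49) = 36300 · e^(0.044948·49) = 36300 · 9.0471 ≈ 328409.69

≈ 328,000 residents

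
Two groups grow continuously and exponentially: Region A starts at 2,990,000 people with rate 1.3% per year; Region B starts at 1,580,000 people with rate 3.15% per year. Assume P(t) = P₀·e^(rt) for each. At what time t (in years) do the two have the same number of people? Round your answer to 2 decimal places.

2990000·e^(0.013t) = 1580000·e^(0.0315t)
2990000/1580000 = e^((0.0315 − 0.013)t) → ln(1.89241) = 0.0185·t
t = 0.63785 / 0.0185

t ≈ 34.48 years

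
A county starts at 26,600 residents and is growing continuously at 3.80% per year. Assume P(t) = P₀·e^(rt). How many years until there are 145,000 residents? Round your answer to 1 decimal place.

t ≈ 44.6 years

145000 = 26600 · e^(0.038·t)
t = ln(145000/26600) / 0.038 = ln(5.45113) / 0.038 = 1.69582 / 0.038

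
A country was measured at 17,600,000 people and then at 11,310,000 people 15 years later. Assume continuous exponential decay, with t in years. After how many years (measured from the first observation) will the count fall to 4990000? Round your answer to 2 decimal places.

t ≈ 42.76 years

r = ln(11310000/17600000) / 15 ≈ -0.029481 per year
t = ln(4990000/17600000) / r = -1.26046 / -0.029481 ≈ 42.755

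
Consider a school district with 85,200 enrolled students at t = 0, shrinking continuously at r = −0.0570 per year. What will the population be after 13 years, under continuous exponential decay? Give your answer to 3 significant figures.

≈ 40,600 enrolled students

P(13) = 85200 · e^(-0.057·13) = 85200 · e^(-0.741)
= 85200 · 0.47664 ≈ 40609.48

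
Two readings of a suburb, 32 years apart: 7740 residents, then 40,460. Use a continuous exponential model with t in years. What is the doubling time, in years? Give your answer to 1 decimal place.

doubling time ≈ 13.4 years

r = ln(40460/7740) / 32 = ln(5.22739) / 32 ≈ 0.051685 per year
doubling time = ln 2 / |r| = 0.69315 / 0.051685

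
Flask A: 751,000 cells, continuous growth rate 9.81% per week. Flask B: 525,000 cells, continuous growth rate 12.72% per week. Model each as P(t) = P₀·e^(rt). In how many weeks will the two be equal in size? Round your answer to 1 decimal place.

751000·e^(0.0981t) = 525000·e^(0.1272t)
751000/525000 = e^((0.1272 − 0.0981)t) → ln(1.43048) = 0.0291·t
t = 0.35801 / 0.0291

t ≈ 12.3 weeks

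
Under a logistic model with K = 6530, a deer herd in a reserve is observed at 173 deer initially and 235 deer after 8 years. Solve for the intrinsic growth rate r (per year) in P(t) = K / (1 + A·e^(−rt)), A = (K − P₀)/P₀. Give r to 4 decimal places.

A = (6530 − 173)/173 = 36.74566
235 = 6530/(1 + 36.74566·e^(−r·8)) → e^(−8r) = (27.78723 − 1)/36.74566 = 0.72899
r = −ln(0.72899)/8 = 0.31609/8

r ≈ 0.0395 per year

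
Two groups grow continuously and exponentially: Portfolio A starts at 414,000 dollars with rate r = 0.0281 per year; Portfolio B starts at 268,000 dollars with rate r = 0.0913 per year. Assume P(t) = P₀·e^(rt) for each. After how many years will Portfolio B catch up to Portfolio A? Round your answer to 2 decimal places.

414000·e^(0.0281t) = 268000·e^(0.0913t)
414000/268000 = e^((0.0913 − 0.0281)t) → ln(1.54478) = 0.0632·t
t = 0.43488 / 0.0632

t ≈ 6.88 years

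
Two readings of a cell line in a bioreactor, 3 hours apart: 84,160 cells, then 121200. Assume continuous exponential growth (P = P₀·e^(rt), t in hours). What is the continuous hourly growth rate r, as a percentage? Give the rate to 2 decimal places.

r ≈ 12.16% per hour

121200 = 84160 · e^(r·3)
e^(3r) = 121200/84160 = 1.44011
r = ln(1.44011) / 3 = 0.36472 / 3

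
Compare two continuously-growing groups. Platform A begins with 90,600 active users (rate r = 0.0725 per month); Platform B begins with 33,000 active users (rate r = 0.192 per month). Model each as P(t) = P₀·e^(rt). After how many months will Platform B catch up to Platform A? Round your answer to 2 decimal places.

90600·e^(0.0725t) = 33000·e^(0.192t)
90600/33000 = e^((0.192 − 0.0725)t) → ln(2.74545) = 0.1195·t
t = 1.00995 / 0.1195

t ≈ 8.45 months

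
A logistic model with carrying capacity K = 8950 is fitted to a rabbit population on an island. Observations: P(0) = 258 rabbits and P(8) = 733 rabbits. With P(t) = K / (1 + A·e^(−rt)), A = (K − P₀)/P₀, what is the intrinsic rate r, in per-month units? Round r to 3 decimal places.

A = (8950 − 258)/258 = 33.68992
733 = 8950/(1 + 33.68992·e^(−r·8)) → e^(−8r) = (12.2101 − 1)/33.68992 = 0.332743
r = −ln(0.332743)/8 = 1.10038/8

r ≈ 0.138 per month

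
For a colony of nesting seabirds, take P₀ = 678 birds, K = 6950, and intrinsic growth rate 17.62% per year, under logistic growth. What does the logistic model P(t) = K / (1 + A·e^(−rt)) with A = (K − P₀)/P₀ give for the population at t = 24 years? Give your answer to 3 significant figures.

A = (6950 − 678)/678 = 9.25074
P(24) = 6950 / (1 + 9.25074·e^(−0.1762·24)) = 6950 / (1 + 9.25074·0.01457)
= 6950 / 1.13478 ≈ 6124.52

≈ 6,120 birds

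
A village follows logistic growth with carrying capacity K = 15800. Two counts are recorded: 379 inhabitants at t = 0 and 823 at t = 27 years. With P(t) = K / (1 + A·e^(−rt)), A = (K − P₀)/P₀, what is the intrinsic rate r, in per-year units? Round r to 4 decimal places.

r ≈ 0.0298 per year

A = (15800 − 379)/379 = 40.68865
823 = 15800/(1 + 40.68865·e^(−r·27)) → e^(−27r) = (19.19806 − 1)/40.68865 = 0.447251
r = −ln(0.447251)/27 = 0.80463/27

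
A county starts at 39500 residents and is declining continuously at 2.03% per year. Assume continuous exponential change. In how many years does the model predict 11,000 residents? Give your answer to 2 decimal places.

t ≈ 62.98 years

11000 = 39500 · e^(-0.0203·t)
t = ln(11000/39500) / -0.0203 = ln(0.27848) / -0.0203 = -1.27841 / -0.0203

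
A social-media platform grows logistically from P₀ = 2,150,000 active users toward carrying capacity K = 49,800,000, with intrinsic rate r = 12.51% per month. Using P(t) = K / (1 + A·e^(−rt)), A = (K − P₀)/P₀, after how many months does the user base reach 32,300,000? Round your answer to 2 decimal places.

t ≈ 29.67 months

A = (49800000 − 2150000)/2150000 = 22.16279
32300000 = 49800000/(1 + 22.16279·e^(−0.1251t)) → 1 + 22.16279·e^(−0.1251t) = 1.5418
e^(−0.1251t) = 0.024446 → t = ln(40.90618)/0.1251 = 3.71128/0.1251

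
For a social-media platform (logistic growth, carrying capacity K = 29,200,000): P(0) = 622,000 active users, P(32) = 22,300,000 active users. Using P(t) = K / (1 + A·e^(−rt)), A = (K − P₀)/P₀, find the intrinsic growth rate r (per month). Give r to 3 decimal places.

A = (29200000 − 622000)/622000 = 45.94534
22300000 = 29200000/(1 + 45.94534·e^(−r·32)) → e^(−32r) = (1.30942 − 1)/45.94534 = 0.006734
r = −ln(0.006734)/32 = 5.00052/32

r ≈ 0.156 per month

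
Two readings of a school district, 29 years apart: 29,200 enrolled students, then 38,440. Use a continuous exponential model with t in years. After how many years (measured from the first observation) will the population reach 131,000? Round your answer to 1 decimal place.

r = ln(38440/29200) / 29 ≈ 0.00948 per year
t = ln(131000/29200) / r = 1.50103 / 0.00948 ≈ 158.331

t ≈ 158.3 years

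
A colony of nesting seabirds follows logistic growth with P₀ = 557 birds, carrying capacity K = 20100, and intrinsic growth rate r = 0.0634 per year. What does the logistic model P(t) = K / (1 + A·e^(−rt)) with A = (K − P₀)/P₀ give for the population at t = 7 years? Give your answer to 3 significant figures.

≈ 855 birds

A = (20100 − 557)/557 = 35.08618
P(7) = 20100 / (1 + 35.08618·e^(−0.0634·7)) = 20100 / (1 + 35.08618·0.641594)
= 20100 / 23.51107 ≈ 854.92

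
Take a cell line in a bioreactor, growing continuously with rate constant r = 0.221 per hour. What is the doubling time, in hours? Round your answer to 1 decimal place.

doubling time ≈ 3.1 hours

doubling time = ln(2) / |r| = 0.69315 / 0.221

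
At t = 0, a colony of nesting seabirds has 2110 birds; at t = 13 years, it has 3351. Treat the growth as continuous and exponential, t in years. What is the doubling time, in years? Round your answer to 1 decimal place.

doubling time ≈ 19.5 years

r = ln(3351/2110) / 13 = ln(1.58815) / 13 ≈ 0.035582 per year
doubling time = ln 2 / |r| = 0.69315 / 0.035582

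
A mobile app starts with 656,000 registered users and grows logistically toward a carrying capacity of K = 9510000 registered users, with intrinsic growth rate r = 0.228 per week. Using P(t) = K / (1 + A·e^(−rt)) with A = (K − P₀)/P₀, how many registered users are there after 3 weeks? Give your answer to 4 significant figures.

A = (9510000 − 656000)/656000 = 13.49695
P(3) = 9510000 / (1 + 13.49695·e^(−0.228·3)) = 9510000 / (1 + 13.49695·0.504595)
= 9510000 / 7.81049 ≈ 1217593.52

≈ 1,218,000 registered users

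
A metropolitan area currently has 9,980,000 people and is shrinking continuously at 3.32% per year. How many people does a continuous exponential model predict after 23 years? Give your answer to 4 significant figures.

≈ 4,651,000 people

P(23) = 9980000 · e^(-0.0332·23) = 9980000 · e^(-0.7636)
= 9980000 · 0.46599 ≈ 4650538.83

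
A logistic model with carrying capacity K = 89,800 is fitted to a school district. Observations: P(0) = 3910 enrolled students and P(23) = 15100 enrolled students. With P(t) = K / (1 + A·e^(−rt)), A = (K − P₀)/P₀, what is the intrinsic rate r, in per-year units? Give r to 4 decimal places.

A = (89800 − 3910)/3910 = 21.96675
15100 = 89800/(1 + 21.96675·e^(−r·23)) → e^(−23r) = (5.94702 − 1)/21.96675 = 0.225205
r = −ln(0.225205)/23 = 1.49074/23

r ≈ 0.0648 per year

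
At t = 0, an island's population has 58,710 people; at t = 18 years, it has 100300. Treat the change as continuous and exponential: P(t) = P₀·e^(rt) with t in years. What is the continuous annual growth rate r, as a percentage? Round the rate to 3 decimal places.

r ≈ 2.975% per year

100300 = 58710 · e^(r·18)
e^(18r) = 100300/58710 = 1.7084
r = ln(1.7084) / 18 = 0.53556 / 18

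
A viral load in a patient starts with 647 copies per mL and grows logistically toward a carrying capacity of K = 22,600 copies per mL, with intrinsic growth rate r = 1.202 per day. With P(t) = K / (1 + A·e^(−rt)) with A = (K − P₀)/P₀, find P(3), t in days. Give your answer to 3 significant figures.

A = (22600 − 647)/647 = 33.93045
P(3) = 22600 / (1 + 33.93045·e^(−1.202·3)) = 22600 / (1 + 33.93045·0.02716)
= 22600 / 1.92156 ≈ 11761.28

≈ 11,800 copies per mL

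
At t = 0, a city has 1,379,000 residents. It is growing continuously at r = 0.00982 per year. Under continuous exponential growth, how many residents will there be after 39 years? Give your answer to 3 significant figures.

≈ 2,020,000 residents

P(39) = 1379000 · e^(0.00982·39) = 1379000 · e^(0.38298)
= 1379000 · 1.46665 ≈ 2022508.55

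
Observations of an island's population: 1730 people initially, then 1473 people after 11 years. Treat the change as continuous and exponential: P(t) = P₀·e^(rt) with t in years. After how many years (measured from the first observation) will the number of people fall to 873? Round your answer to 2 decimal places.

r = ln(1473/1730) / 11 ≈ -0.01462 per year
t = ln(873/1730) / r = -0.68394 / -0.01462 ≈ 46.781

t ≈ 46.78 years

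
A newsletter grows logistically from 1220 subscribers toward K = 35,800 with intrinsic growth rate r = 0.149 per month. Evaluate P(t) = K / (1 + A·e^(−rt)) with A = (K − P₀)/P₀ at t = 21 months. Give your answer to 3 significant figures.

A = (35800 − 1220)/1220 = 28.34426
P(21) = 35800 / (1 + 28.34426·e^(−0.149·21)) = 35800 / (1 + 28.34426·0.043762)
= 35800 / 2.24039 ≈ 15979.37

≈ 16,000 subscribers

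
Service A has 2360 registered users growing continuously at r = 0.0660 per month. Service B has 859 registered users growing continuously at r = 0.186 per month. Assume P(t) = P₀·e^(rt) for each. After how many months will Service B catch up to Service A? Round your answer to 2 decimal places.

t ≈ 8.42 months

2360·e^(0.066t) = 859·e^(0.186t)
2360/859 = e^((0.186 − 0.066)t) → ln(2.74738) = 0.12·t
t = 1.01065 / 0.12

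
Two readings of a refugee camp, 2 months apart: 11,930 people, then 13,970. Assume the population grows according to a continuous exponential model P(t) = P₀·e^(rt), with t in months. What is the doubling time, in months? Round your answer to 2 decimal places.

doubling time ≈ 8.78 months

r = ln(13970/11930) / 2 = ln(1.171) / 2 ≈ 0.078928 per month
doubling time = ln 2 / |r| = 0.69315 / 0.078928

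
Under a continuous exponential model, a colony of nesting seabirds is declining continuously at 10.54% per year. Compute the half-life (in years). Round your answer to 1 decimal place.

half-life ≈ 6.6 years

half-life = ln(2) / |r| = 0.69315 / 0.1054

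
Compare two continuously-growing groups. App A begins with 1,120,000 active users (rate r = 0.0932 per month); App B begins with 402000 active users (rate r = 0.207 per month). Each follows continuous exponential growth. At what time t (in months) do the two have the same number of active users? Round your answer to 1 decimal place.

t ≈ 9.0 months

1120000·e^(0.0932t) = 402000·e^(0.207t)
1120000/402000 = e^((0.207 − 0.0932)t) → ln(2.78607) = 0.1138·t
t = 1.02463 / 0.1138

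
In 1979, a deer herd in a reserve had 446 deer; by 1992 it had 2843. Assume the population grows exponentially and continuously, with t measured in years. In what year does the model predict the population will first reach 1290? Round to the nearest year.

r = ln(2843/446) / 13 = 1.8523/13 ≈ 0.142484 per year
t = ln(1290/446) / r = 1.06208/0.142484 ≈ 7.45 years after 1979

year 1986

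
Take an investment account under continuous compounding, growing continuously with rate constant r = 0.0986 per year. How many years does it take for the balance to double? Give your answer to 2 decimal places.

doubling time ≈ 7.03 years

doubling time = ln(2) / |r| = 0.69315 / 0.0986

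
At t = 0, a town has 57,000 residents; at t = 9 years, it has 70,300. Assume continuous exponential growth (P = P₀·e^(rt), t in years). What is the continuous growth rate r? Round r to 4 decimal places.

70300 = 57000 · e^(r·9)
e^(9r) = 70300/57000 = 1.23333
r = ln(1.23333) / 9 = 0.20972 / 9

r ≈ 0.0233 per year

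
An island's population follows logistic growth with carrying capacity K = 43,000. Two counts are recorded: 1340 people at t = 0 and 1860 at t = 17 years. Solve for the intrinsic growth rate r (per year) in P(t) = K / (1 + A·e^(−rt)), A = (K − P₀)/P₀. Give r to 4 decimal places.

A = (43000 − 1340)/1340 = 31.08955
1860 = 43000/(1 + 31.08955·e^(−r·17)) → e^(−17r) = (23.11828 − 1)/31.08955 = 0.711438
r = −ln(0.711438)/17 = 0.34047/17

r ≈ 0.0200 per year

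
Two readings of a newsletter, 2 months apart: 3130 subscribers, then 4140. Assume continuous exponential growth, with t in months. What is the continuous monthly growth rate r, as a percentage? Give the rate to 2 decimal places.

r ≈ 13.98% per month

4140 = 3130 · e^(r·2)
e^(2r) = 4140/3130 = 1.32268
r = ln(1.32268) / 2 = 0.27966 / 2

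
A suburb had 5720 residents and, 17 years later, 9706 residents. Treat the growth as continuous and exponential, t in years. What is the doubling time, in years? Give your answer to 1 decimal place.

doubling time ≈ 22.3 years

r = ln(9706/5720) / 17 = ln(1.69685) / 17 ≈ 0.031104 per year
doubling time = ln 2 / |r| = 0.69315 / 0.031104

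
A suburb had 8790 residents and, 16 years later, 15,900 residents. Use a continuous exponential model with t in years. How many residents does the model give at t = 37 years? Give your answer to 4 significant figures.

≈ 34,610 residents

r = ln(15900/8790) / 16 ≈ 0.037044 per year
P(37) = 8790 · e^(0.037044·37) = 8790 · 3.93783 ≈ 34613.49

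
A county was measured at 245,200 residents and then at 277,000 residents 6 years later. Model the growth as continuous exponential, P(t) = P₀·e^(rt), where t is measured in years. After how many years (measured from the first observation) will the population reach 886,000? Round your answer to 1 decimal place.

t ≈ 63.2 years

r = ln(277000/245200) / 6 ≈ 0.020324 per year
t = ln(886000/245200) / r = 1.28464 / 0.020324 ≈ 63.209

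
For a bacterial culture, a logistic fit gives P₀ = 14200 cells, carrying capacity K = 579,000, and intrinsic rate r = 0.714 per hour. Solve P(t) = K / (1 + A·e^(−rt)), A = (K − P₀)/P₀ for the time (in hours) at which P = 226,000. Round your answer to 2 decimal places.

t ≈ 4.53 hours

A = (579000 − 14200)/14200 = 39.77465
226000 = 579000/(1 + 39.77465·e^(−0.714t)) → 1 + 39.77465·e^(−0.714t) = 2.56195
e^(−0.714t) = 0.03927 → t = ln(25.46479)/0.714 = 3.2373/0.714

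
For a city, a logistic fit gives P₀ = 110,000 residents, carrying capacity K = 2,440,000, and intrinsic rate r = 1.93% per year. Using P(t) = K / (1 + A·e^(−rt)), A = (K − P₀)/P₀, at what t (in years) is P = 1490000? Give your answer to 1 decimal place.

t ≈ 181.5 years

A = (2440000 − 110000)/110000 = 21.18182
1490000 = 2440000/(1 + 21.18182·e^(−0.0193t)) → 1 + 21.18182·e^(−0.0193t) = 1.63758
e^(−0.0193t) = 0.030101 → t = ln(33.22201)/0.0193 = 3.50321/0.0193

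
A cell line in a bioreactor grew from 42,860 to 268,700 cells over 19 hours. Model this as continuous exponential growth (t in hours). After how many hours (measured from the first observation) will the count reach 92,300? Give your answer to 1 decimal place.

r = ln(268700/42860) / 19 ≈ 0.096614 per hour
t = ln(92300/42860) / r = 0.76711 / 0.096614 ≈ 7.94

t ≈ 7.9 hours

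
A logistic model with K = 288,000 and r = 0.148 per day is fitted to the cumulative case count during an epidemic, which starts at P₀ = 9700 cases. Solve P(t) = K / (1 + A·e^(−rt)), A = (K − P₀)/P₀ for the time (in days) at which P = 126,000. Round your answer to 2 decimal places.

A = (288000 − 9700)/9700 = 28.69072
126000 = 288000/(1 + 28.69072·e^(−0.148t)) → 1 + 28.69072·e^(−0.148t) = 2.28571
e^(−0.148t) = 0.044813 → t = ln(22.31501)/0.148 = 3.10526/0.148

t ≈ 20.98 days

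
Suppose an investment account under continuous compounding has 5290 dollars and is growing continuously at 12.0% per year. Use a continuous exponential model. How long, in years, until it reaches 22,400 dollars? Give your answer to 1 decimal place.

t ≈ 12.0 years

22400 = 5290 · e^(0.12·t)
t = ln(22400/5290) / 0.12 = ln(4.2344) / 0.12 = 1.44324 / 0.12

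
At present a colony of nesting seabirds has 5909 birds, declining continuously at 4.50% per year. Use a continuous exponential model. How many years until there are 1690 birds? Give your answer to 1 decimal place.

t ≈ 27.8 years

1690 = 5909 · e^(-0.045·t)
t = ln(1690/5909) / -0.045 = ln(0.286) / -0.045 = -1.25175 / -0.045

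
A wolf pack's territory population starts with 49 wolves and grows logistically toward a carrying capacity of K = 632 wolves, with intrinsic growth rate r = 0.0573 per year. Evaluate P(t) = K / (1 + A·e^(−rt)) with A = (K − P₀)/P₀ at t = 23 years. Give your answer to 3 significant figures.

≈ 151 wolves

A = (632 − 49)/49 = 11.89796
P(23) = 632 / (1 + 11.89796·e^(−0.0573·23)) = 632 / (1 + 11.89796·0.267697)
= 632 / 4.18505 ≈ 151.01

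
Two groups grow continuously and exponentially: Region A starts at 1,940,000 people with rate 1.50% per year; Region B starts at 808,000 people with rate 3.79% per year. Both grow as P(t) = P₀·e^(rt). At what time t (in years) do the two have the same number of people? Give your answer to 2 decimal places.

1940000·e^(0.015t) = 808000·e^(0.0379t)
1940000/808000 = e^((0.0379 − 0.015)t) → ln(2.40099) = 0.0229·t
t = 0.87588 / 0.0229

t ≈ 38.25 years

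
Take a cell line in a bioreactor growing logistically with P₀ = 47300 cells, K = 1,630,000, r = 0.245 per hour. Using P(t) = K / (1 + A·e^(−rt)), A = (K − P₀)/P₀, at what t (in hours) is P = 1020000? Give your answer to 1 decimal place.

t ≈ 16.4 hours

A = (1630000 − 47300)/47300 = 33.46089
1020000 = 1630000/(1 + 33.46089·e^(−0.245t)) → 1 + 33.46089·e^(−0.245t) = 1.59804
e^(−0.245t) = 0.017873 → t = ln(55.95099)/0.245 = 4.02448/0.245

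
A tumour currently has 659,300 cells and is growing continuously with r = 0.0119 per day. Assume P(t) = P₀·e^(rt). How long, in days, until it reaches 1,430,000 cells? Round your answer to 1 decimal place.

t ≈ 65.1 days

1430000 = 659300 · e^(0.0119·t)
t = ln(1430000/659300) / 0.0119 = ln(2.16897) / 0.0119 = 0.77425 / 0.0119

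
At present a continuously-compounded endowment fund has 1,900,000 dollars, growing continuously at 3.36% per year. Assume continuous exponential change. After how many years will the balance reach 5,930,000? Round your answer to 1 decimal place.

t ≈ 33.9 years

5930000 = 1900000 · e^(0.0336·t)
t = ln(5930000/1900000) / 0.0336 = ln(3.12105) / 0.0336 = 1.13817 / 0.0336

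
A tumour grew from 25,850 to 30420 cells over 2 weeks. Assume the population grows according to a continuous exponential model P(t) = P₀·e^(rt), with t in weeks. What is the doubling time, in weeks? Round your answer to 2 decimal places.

r = ln(30420/25850) / 2 = ln(1.17679) / 2 ≈ 0.081395 per week
doubling time = ln 2 / |r| = 0.69315 / 0.081395

doubling time ≈ 8.52 weeks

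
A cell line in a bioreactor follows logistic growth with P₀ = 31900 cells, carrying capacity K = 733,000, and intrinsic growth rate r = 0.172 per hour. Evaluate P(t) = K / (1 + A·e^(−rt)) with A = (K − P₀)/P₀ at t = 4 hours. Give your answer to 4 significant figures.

A = (733000 − 31900)/31900 = 21.97806
P(4) = 733000 / (1 + 21.97806·e^(−0.172·4)) = 733000 / (1 + 21.97806·0.50258)
= 733000 / 12.04574 ≈ 60851.41

≈ 60,850 cells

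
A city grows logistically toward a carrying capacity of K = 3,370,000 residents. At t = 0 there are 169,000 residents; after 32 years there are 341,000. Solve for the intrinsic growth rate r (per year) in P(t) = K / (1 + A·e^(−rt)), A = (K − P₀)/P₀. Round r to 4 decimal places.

A = (3370000 − 169000)/169000 = 18.94083
341000 = 3370000/(1 + 18.94083·e^(−r·32)) → e^(−32r) = (9.8827 − 1)/18.94083 = 0.468971
r = −ln(0.468971)/32 = 0.75721/32

r ≈ 0.0237 per year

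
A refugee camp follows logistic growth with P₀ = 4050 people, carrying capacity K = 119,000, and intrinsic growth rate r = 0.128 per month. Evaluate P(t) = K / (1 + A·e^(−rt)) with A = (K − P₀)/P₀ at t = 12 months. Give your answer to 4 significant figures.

≈ 16,740 people

A = (119000 − 4050)/4050 = 28.38272
P(12) = 119000 / (1 + 28.38272·e^(−0.128·12)) = 119000 / (1 + 28.38272·0.21524)
= 119000 / 7.10911 ≈ 16739.1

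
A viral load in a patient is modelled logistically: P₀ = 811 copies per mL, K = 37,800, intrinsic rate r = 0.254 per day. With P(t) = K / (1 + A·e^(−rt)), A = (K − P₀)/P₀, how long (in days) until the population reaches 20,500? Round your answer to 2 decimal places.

t ≈ 15.71 days

A = (37800 − 811)/811 = 45.60912
20500 = 37800/(1 + 45.60912·e^(−0.254t)) → 1 + 45.60912·e^(−0.254t) = 1.8439
e^(−0.254t) = 0.018503 → t = ln(54.04549)/0.254 = 3.98983/0.254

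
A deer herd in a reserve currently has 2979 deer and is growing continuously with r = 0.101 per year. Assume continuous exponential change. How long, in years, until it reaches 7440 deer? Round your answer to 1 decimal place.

t ≈ 9.1 years

7440 = 2979 · e^(0.101·t)
t = ln(7440/2979) / 0.101 = ln(2.49748) / 0.101 = 0.91528 / 0.101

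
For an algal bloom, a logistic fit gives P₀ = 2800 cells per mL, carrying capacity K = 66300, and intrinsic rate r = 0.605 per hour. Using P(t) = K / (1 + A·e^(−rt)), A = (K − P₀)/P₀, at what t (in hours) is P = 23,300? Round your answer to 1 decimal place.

t ≈ 4.1 hours

A = (66300 − 2800)/2800 = 22.67857
23300 = 66300/(1 + 22.67857·e^(−0.605t)) → 1 + 22.67857·e^(−0.605t) = 2.84549
e^(−0.605t) = 0.081376 → t = ln(12.28862)/0.605 = 2.50867/0.605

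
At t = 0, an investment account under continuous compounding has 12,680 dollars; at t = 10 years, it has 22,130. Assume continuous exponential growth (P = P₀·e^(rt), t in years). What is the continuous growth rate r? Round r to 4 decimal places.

r ≈ 0.0557 per year

22130 = 12680 · e^(r·10)
e^(10r) = 22130/12680 = 1.74527
r = ln(1.74527) / 10 = 0.55691 / 10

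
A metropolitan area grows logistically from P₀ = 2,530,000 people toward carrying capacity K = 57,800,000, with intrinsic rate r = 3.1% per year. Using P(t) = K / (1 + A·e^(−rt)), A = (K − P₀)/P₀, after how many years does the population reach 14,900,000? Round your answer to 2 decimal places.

A = (57800000 − 2530000)/2530000 = 21.84585
14900000 = 57800000/(1 + 21.84585·e^(−0.031t)) → 1 + 21.84585·e^(−0.031t) = 3.87919
e^(−0.031t) = 0.131796 → t = ln(7.58749)/0.031 = 2.0265/0.031

t ≈ 65.37 years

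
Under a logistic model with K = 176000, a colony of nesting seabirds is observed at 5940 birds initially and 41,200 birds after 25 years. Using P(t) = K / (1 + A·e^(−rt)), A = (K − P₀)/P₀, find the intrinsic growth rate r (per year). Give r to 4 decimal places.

r ≈ 0.0868 per year

A = (176000 − 5940)/5940 = 28.62963
41200 = 176000/(1 + 28.62963·e^(−r·25)) → e^(−25r) = (4.27184 − 1)/28.62963 = 0.114282
r = −ln(0.114282)/25 = 2.16909/25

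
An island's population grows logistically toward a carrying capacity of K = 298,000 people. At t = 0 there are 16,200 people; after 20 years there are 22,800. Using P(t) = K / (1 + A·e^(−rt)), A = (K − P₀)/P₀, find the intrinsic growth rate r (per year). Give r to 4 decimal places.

A = (298000 − 16200)/16200 = 17.39506
22800 = 298000/(1 + 17.39506·e^(−r·20)) → e^(−20r) = (13.07018 − 1)/17.39506 = 0.693885
r = −ln(0.693885)/20 = 0.36545/20

r ≈ 0.0183 per year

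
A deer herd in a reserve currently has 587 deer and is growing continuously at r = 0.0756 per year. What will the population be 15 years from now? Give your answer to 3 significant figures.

≈ 1,820 deer

P(15) = 587 · e^(0.0756·15) = 587 · e^(1.134)
= 587 · 3.10806 ≈ 1824.43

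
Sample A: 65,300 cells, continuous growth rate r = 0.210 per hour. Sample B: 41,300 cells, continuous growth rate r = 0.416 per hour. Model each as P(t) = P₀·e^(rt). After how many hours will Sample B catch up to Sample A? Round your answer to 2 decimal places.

t ≈ 2.22 hours

65300·e^(0.21t) = 41300·e^(0.416t)
65300/41300 = e^((0.416 − 0.21)t) → ln(1.58111) = 0.206·t
t = 0.45813 / 0.206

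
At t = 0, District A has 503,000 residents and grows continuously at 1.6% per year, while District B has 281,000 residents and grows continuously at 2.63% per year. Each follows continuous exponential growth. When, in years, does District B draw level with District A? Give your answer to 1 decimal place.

t ≈ 56.5 years

503000·e^(0.016t) = 281000·e^(0.0263t)
503000/281000 = e^((0.0263 − 0.016)t) → ln(1.79004) = 0.0103·t
t = 0.58224 / 0.0103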